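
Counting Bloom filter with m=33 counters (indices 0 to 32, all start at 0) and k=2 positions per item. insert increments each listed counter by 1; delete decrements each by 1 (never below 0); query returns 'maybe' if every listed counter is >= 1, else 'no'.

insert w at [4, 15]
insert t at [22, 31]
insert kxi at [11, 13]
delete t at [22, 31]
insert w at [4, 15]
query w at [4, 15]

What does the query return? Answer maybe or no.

Step 1: insert w at [4, 15] -> counters=[0,0,0,0,1,0,0,0,0,0,0,0,0,0,0,1,0,0,0,0,0,0,0,0,0,0,0,0,0,0,0,0,0]
Step 2: insert t at [22, 31] -> counters=[0,0,0,0,1,0,0,0,0,0,0,0,0,0,0,1,0,0,0,0,0,0,1,0,0,0,0,0,0,0,0,1,0]
Step 3: insert kxi at [11, 13] -> counters=[0,0,0,0,1,0,0,0,0,0,0,1,0,1,0,1,0,0,0,0,0,0,1,0,0,0,0,0,0,0,0,1,0]
Step 4: delete t at [22, 31] -> counters=[0,0,0,0,1,0,0,0,0,0,0,1,0,1,0,1,0,0,0,0,0,0,0,0,0,0,0,0,0,0,0,0,0]
Step 5: insert w at [4, 15] -> counters=[0,0,0,0,2,0,0,0,0,0,0,1,0,1,0,2,0,0,0,0,0,0,0,0,0,0,0,0,0,0,0,0,0]
Query w: check counters[4]=2 counters[15]=2 -> maybe

Answer: maybe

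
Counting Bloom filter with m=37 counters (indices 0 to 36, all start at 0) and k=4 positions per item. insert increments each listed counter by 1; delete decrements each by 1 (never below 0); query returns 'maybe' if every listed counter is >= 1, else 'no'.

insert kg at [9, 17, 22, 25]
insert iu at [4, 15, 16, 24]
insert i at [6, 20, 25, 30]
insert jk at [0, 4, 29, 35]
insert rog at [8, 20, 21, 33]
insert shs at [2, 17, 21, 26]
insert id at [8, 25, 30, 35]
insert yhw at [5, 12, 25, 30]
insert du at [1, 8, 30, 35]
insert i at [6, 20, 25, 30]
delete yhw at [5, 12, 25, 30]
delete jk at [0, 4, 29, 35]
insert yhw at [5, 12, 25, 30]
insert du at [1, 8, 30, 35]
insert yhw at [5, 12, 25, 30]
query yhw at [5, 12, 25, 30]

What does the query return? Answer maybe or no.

Step 1: insert kg at [9, 17, 22, 25] -> counters=[0,0,0,0,0,0,0,0,0,1,0,0,0,0,0,0,0,1,0,0,0,0,1,0,0,1,0,0,0,0,0,0,0,0,0,0,0]
Step 2: insert iu at [4, 15, 16, 24] -> counters=[0,0,0,0,1,0,0,0,0,1,0,0,0,0,0,1,1,1,0,0,0,0,1,0,1,1,0,0,0,0,0,0,0,0,0,0,0]
Step 3: insert i at [6, 20, 25, 30] -> counters=[0,0,0,0,1,0,1,0,0,1,0,0,0,0,0,1,1,1,0,0,1,0,1,0,1,2,0,0,0,0,1,0,0,0,0,0,0]
Step 4: insert jk at [0, 4, 29, 35] -> counters=[1,0,0,0,2,0,1,0,0,1,0,0,0,0,0,1,1,1,0,0,1,0,1,0,1,2,0,0,0,1,1,0,0,0,0,1,0]
Step 5: insert rog at [8, 20, 21, 33] -> counters=[1,0,0,0,2,0,1,0,1,1,0,0,0,0,0,1,1,1,0,0,2,1,1,0,1,2,0,0,0,1,1,0,0,1,0,1,0]
Step 6: insert shs at [2, 17, 21, 26] -> counters=[1,0,1,0,2,0,1,0,1,1,0,0,0,0,0,1,1,2,0,0,2,2,1,0,1,2,1,0,0,1,1,0,0,1,0,1,0]
Step 7: insert id at [8, 25, 30, 35] -> counters=[1,0,1,0,2,0,1,0,2,1,0,0,0,0,0,1,1,2,0,0,2,2,1,0,1,3,1,0,0,1,2,0,0,1,0,2,0]
Step 8: insert yhw at [5, 12, 25, 30] -> counters=[1,0,1,0,2,1,1,0,2,1,0,0,1,0,0,1,1,2,0,0,2,2,1,0,1,4,1,0,0,1,3,0,0,1,0,2,0]
Step 9: insert du at [1, 8, 30, 35] -> counters=[1,1,1,0,2,1,1,0,3,1,0,0,1,0,0,1,1,2,0,0,2,2,1,0,1,4,1,0,0,1,4,0,0,1,0,3,0]
Step 10: insert i at [6, 20, 25, 30] -> counters=[1,1,1,0,2,1,2,0,3,1,0,0,1,0,0,1,1,2,0,0,3,2,1,0,1,5,1,0,0,1,5,0,0,1,0,3,0]
Step 11: delete yhw at [5, 12, 25, 30] -> counters=[1,1,1,0,2,0,2,0,3,1,0,0,0,0,0,1,1,2,0,0,3,2,1,0,1,4,1,0,0,1,4,0,0,1,0,3,0]
Step 12: delete jk at [0, 4, 29, 35] -> counters=[0,1,1,0,1,0,2,0,3,1,0,0,0,0,0,1,1,2,0,0,3,2,1,0,1,4,1,0,0,0,4,0,0,1,0,2,0]
Step 13: insert yhw at [5, 12, 25, 30] -> counters=[0,1,1,0,1,1,2,0,3,1,0,0,1,0,0,1,1,2,0,0,3,2,1,0,1,5,1,0,0,0,5,0,0,1,0,2,0]
Step 14: insert du at [1, 8, 30, 35] -> counters=[0,2,1,0,1,1,2,0,4,1,0,0,1,0,0,1,1,2,0,0,3,2,1,0,1,5,1,0,0,0,6,0,0,1,0,3,0]
Step 15: insert yhw at [5, 12, 25, 30] -> counters=[0,2,1,0,1,2,2,0,4,1,0,0,2,0,0,1,1,2,0,0,3,2,1,0,1,6,1,0,0,0,7,0,0,1,0,3,0]
Query yhw: check counters[5]=2 counters[12]=2 counters[25]=6 counters[30]=7 -> maybe

Answer: maybe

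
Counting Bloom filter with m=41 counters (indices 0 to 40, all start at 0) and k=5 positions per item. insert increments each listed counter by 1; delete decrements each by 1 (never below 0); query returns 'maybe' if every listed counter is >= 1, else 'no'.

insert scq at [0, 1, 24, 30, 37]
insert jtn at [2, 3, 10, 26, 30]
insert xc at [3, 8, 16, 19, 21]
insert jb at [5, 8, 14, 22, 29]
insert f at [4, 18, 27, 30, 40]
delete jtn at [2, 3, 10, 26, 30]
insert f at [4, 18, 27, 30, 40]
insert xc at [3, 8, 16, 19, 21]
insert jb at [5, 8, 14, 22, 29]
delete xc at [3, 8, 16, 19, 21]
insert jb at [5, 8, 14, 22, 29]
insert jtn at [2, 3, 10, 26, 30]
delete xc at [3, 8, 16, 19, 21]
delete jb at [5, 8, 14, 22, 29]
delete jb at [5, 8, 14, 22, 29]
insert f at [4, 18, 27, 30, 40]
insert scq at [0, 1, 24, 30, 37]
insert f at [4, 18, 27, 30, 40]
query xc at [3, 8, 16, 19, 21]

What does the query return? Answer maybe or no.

Step 1: insert scq at [0, 1, 24, 30, 37] -> counters=[1,1,0,0,0,0,0,0,0,0,0,0,0,0,0,0,0,0,0,0,0,0,0,0,1,0,0,0,0,0,1,0,0,0,0,0,0,1,0,0,0]
Step 2: insert jtn at [2, 3, 10, 26, 30] -> counters=[1,1,1,1,0,0,0,0,0,0,1,0,0,0,0,0,0,0,0,0,0,0,0,0,1,0,1,0,0,0,2,0,0,0,0,0,0,1,0,0,0]
Step 3: insert xc at [3, 8, 16, 19, 21] -> counters=[1,1,1,2,0,0,0,0,1,0,1,0,0,0,0,0,1,0,0,1,0,1,0,0,1,0,1,0,0,0,2,0,0,0,0,0,0,1,0,0,0]
Step 4: insert jb at [5, 8, 14, 22, 29] -> counters=[1,1,1,2,0,1,0,0,2,0,1,0,0,0,1,0,1,0,0,1,0,1,1,0,1,0,1,0,0,1,2,0,0,0,0,0,0,1,0,0,0]
Step 5: insert f at [4, 18, 27, 30, 40] -> counters=[1,1,1,2,1,1,0,0,2,0,1,0,0,0,1,0,1,0,1,1,0,1,1,0,1,0,1,1,0,1,3,0,0,0,0,0,0,1,0,0,1]
Step 6: delete jtn at [2, 3, 10, 26, 30] -> counters=[1,1,0,1,1,1,0,0,2,0,0,0,0,0,1,0,1,0,1,1,0,1,1,0,1,0,0,1,0,1,2,0,0,0,0,0,0,1,0,0,1]
Step 7: insert f at [4, 18, 27, 30, 40] -> counters=[1,1,0,1,2,1,0,0,2,0,0,0,0,0,1,0,1,0,2,1,0,1,1,0,1,0,0,2,0,1,3,0,0,0,0,0,0,1,0,0,2]
Step 8: insert xc at [3, 8, 16, 19, 21] -> counters=[1,1,0,2,2,1,0,0,3,0,0,0,0,0,1,0,2,0,2,2,0,2,1,0,1,0,0,2,0,1,3,0,0,0,0,0,0,1,0,0,2]
Step 9: insert jb at [5, 8, 14, 22, 29] -> counters=[1,1,0,2,2,2,0,0,4,0,0,0,0,0,2,0,2,0,2,2,0,2,2,0,1,0,0,2,0,2,3,0,0,0,0,0,0,1,0,0,2]
Step 10: delete xc at [3, 8, 16, 19, 21] -> counters=[1,1,0,1,2,2,0,0,3,0,0,0,0,0,2,0,1,0,2,1,0,1,2,0,1,0,0,2,0,2,3,0,0,0,0,0,0,1,0,0,2]
Step 11: insert jb at [5, 8, 14, 22, 29] -> counters=[1,1,0,1,2,3,0,0,4,0,0,0,0,0,3,0,1,0,2,1,0,1,3,0,1,0,0,2,0,3,3,0,0,0,0,0,0,1,0,0,2]
Step 12: insert jtn at [2, 3, 10, 26, 30] -> counters=[1,1,1,2,2,3,0,0,4,0,1,0,0,0,3,0,1,0,2,1,0,1,3,0,1,0,1,2,0,3,4,0,0,0,0,0,0,1,0,0,2]
Step 13: delete xc at [3, 8, 16, 19, 21] -> counters=[1,1,1,1,2,3,0,0,3,0,1,0,0,0,3,0,0,0,2,0,0,0,3,0,1,0,1,2,0,3,4,0,0,0,0,0,0,1,0,0,2]
Step 14: delete jb at [5, 8, 14, 22, 29] -> counters=[1,1,1,1,2,2,0,0,2,0,1,0,0,0,2,0,0,0,2,0,0,0,2,0,1,0,1,2,0,2,4,0,0,0,0,0,0,1,0,0,2]
Step 15: delete jb at [5, 8, 14, 22, 29] -> counters=[1,1,1,1,2,1,0,0,1,0,1,0,0,0,1,0,0,0,2,0,0,0,1,0,1,0,1,2,0,1,4,0,0,0,0,0,0,1,0,0,2]
Step 16: insert f at [4, 18, 27, 30, 40] -> counters=[1,1,1,1,3,1,0,0,1,0,1,0,0,0,1,0,0,0,3,0,0,0,1,0,1,0,1,3,0,1,5,0,0,0,0,0,0,1,0,0,3]
Step 17: insert scq at [0, 1, 24, 30, 37] -> counters=[2,2,1,1,3,1,0,0,1,0,1,0,0,0,1,0,0,0,3,0,0,0,1,0,2,0,1,3,0,1,6,0,0,0,0,0,0,2,0,0,3]
Step 18: insert f at [4, 18, 27, 30, 40] -> counters=[2,2,1,1,4,1,0,0,1,0,1,0,0,0,1,0,0,0,4,0,0,0,1,0,2,0,1,4,0,1,7,0,0,0,0,0,0,2,0,0,4]
Query xc: check counters[3]=1 counters[8]=1 counters[16]=0 counters[19]=0 counters[21]=0 -> no

Answer: no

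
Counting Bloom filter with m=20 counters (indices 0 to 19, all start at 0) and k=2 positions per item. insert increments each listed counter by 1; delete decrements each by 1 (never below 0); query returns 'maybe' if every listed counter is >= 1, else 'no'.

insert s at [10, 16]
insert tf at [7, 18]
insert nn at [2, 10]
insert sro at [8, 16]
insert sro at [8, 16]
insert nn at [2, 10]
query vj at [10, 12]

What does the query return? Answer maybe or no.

Answer: no

Derivation:
Step 1: insert s at [10, 16] -> counters=[0,0,0,0,0,0,0,0,0,0,1,0,0,0,0,0,1,0,0,0]
Step 2: insert tf at [7, 18] -> counters=[0,0,0,0,0,0,0,1,0,0,1,0,0,0,0,0,1,0,1,0]
Step 3: insert nn at [2, 10] -> counters=[0,0,1,0,0,0,0,1,0,0,2,0,0,0,0,0,1,0,1,0]
Step 4: insert sro at [8, 16] -> counters=[0,0,1,0,0,0,0,1,1,0,2,0,0,0,0,0,2,0,1,0]
Step 5: insert sro at [8, 16] -> counters=[0,0,1,0,0,0,0,1,2,0,2,0,0,0,0,0,3,0,1,0]
Step 6: insert nn at [2, 10] -> counters=[0,0,2,0,0,0,0,1,2,0,3,0,0,0,0,0,3,0,1,0]
Query vj: check counters[10]=3 counters[12]=0 -> no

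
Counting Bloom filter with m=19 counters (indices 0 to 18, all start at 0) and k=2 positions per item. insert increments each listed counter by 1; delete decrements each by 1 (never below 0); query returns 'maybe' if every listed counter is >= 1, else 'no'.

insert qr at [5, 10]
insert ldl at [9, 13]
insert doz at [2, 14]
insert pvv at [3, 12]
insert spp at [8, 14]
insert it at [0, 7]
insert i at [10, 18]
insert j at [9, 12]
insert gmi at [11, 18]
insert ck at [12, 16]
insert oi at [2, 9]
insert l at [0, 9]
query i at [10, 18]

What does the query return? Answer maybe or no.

Step 1: insert qr at [5, 10] -> counters=[0,0,0,0,0,1,0,0,0,0,1,0,0,0,0,0,0,0,0]
Step 2: insert ldl at [9, 13] -> counters=[0,0,0,0,0,1,0,0,0,1,1,0,0,1,0,0,0,0,0]
Step 3: insert doz at [2, 14] -> counters=[0,0,1,0,0,1,0,0,0,1,1,0,0,1,1,0,0,0,0]
Step 4: insert pvv at [3, 12] -> counters=[0,0,1,1,0,1,0,0,0,1,1,0,1,1,1,0,0,0,0]
Step 5: insert spp at [8, 14] -> counters=[0,0,1,1,0,1,0,0,1,1,1,0,1,1,2,0,0,0,0]
Step 6: insert it at [0, 7] -> counters=[1,0,1,1,0,1,0,1,1,1,1,0,1,1,2,0,0,0,0]
Step 7: insert i at [10, 18] -> counters=[1,0,1,1,0,1,0,1,1,1,2,0,1,1,2,0,0,0,1]
Step 8: insert j at [9, 12] -> counters=[1,0,1,1,0,1,0,1,1,2,2,0,2,1,2,0,0,0,1]
Step 9: insert gmi at [11, 18] -> counters=[1,0,1,1,0,1,0,1,1,2,2,1,2,1,2,0,0,0,2]
Step 10: insert ck at [12, 16] -> counters=[1,0,1,1,0,1,0,1,1,2,2,1,3,1,2,0,1,0,2]
Step 11: insert oi at [2, 9] -> counters=[1,0,2,1,0,1,0,1,1,3,2,1,3,1,2,0,1,0,2]
Step 12: insert l at [0, 9] -> counters=[2,0,2,1,0,1,0,1,1,4,2,1,3,1,2,0,1,0,2]
Query i: check counters[10]=2 counters[18]=2 -> maybe

Answer: maybe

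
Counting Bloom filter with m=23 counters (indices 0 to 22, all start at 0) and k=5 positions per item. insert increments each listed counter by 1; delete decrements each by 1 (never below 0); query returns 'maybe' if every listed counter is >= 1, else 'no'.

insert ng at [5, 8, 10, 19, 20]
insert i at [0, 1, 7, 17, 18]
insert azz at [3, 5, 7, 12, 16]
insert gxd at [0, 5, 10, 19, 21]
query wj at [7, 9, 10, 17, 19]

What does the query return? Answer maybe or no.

Step 1: insert ng at [5, 8, 10, 19, 20] -> counters=[0,0,0,0,0,1,0,0,1,0,1,0,0,0,0,0,0,0,0,1,1,0,0]
Step 2: insert i at [0, 1, 7, 17, 18] -> counters=[1,1,0,0,0,1,0,1,1,0,1,0,0,0,0,0,0,1,1,1,1,0,0]
Step 3: insert azz at [3, 5, 7, 12, 16] -> counters=[1,1,0,1,0,2,0,2,1,0,1,0,1,0,0,0,1,1,1,1,1,0,0]
Step 4: insert gxd at [0, 5, 10, 19, 21] -> counters=[2,1,0,1,0,3,0,2,1,0,2,0,1,0,0,0,1,1,1,2,1,1,0]
Query wj: check counters[7]=2 counters[9]=0 counters[10]=2 counters[17]=1 counters[19]=2 -> no

Answer: no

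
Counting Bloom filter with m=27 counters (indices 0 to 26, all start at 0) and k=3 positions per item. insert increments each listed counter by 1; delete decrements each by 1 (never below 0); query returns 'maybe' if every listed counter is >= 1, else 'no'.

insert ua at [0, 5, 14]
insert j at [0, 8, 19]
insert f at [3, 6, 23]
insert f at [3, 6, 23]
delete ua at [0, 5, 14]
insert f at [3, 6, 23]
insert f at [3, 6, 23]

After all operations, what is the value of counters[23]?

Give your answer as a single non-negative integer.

Answer: 4

Derivation:
Step 1: insert ua at [0, 5, 14] -> counters=[1,0,0,0,0,1,0,0,0,0,0,0,0,0,1,0,0,0,0,0,0,0,0,0,0,0,0]
Step 2: insert j at [0, 8, 19] -> counters=[2,0,0,0,0,1,0,0,1,0,0,0,0,0,1,0,0,0,0,1,0,0,0,0,0,0,0]
Step 3: insert f at [3, 6, 23] -> counters=[2,0,0,1,0,1,1,0,1,0,0,0,0,0,1,0,0,0,0,1,0,0,0,1,0,0,0]
Step 4: insert f at [3, 6, 23] -> counters=[2,0,0,2,0,1,2,0,1,0,0,0,0,0,1,0,0,0,0,1,0,0,0,2,0,0,0]
Step 5: delete ua at [0, 5, 14] -> counters=[1,0,0,2,0,0,2,0,1,0,0,0,0,0,0,0,0,0,0,1,0,0,0,2,0,0,0]
Step 6: insert f at [3, 6, 23] -> counters=[1,0,0,3,0,0,3,0,1,0,0,0,0,0,0,0,0,0,0,1,0,0,0,3,0,0,0]
Step 7: insert f at [3, 6, 23] -> counters=[1,0,0,4,0,0,4,0,1,0,0,0,0,0,0,0,0,0,0,1,0,0,0,4,0,0,0]
Final counters=[1,0,0,4,0,0,4,0,1,0,0,0,0,0,0,0,0,0,0,1,0,0,0,4,0,0,0] -> counters[23]=4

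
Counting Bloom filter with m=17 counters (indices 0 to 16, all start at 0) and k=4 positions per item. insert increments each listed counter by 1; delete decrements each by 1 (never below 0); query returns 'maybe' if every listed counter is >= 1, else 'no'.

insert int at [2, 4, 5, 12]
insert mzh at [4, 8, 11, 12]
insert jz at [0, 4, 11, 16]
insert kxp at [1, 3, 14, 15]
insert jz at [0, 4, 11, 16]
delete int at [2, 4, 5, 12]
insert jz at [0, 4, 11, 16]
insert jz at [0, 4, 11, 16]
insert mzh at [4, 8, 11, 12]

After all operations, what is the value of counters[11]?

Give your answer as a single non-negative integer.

Step 1: insert int at [2, 4, 5, 12] -> counters=[0,0,1,0,1,1,0,0,0,0,0,0,1,0,0,0,0]
Step 2: insert mzh at [4, 8, 11, 12] -> counters=[0,0,1,0,2,1,0,0,1,0,0,1,2,0,0,0,0]
Step 3: insert jz at [0, 4, 11, 16] -> counters=[1,0,1,0,3,1,0,0,1,0,0,2,2,0,0,0,1]
Step 4: insert kxp at [1, 3, 14, 15] -> counters=[1,1,1,1,3,1,0,0,1,0,0,2,2,0,1,1,1]
Step 5: insert jz at [0, 4, 11, 16] -> counters=[2,1,1,1,4,1,0,0,1,0,0,3,2,0,1,1,2]
Step 6: delete int at [2, 4, 5, 12] -> counters=[2,1,0,1,3,0,0,0,1,0,0,3,1,0,1,1,2]
Step 7: insert jz at [0, 4, 11, 16] -> counters=[3,1,0,1,4,0,0,0,1,0,0,4,1,0,1,1,3]
Step 8: insert jz at [0, 4, 11, 16] -> counters=[4,1,0,1,5,0,0,0,1,0,0,5,1,0,1,1,4]
Step 9: insert mzh at [4, 8, 11, 12] -> counters=[4,1,0,1,6,0,0,0,2,0,0,6,2,0,1,1,4]
Final counters=[4,1,0,1,6,0,0,0,2,0,0,6,2,0,1,1,4] -> counters[11]=6

Answer: 6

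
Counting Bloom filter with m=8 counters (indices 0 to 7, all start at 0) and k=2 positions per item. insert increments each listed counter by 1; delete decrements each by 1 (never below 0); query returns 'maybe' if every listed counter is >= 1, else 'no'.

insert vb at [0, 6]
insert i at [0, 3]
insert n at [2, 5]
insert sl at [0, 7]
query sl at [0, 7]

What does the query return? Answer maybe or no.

Step 1: insert vb at [0, 6] -> counters=[1,0,0,0,0,0,1,0]
Step 2: insert i at [0, 3] -> counters=[2,0,0,1,0,0,1,0]
Step 3: insert n at [2, 5] -> counters=[2,0,1,1,0,1,1,0]
Step 4: insert sl at [0, 7] -> counters=[3,0,1,1,0,1,1,1]
Query sl: check counters[0]=3 counters[7]=1 -> maybe

Answer: maybe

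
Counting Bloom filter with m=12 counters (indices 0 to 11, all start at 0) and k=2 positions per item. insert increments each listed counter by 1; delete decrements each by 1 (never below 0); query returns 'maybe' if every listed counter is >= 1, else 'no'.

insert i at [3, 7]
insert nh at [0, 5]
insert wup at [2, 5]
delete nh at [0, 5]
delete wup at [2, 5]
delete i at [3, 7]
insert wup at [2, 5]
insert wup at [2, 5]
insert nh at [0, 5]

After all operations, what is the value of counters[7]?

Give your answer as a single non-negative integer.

Answer: 0

Derivation:
Step 1: insert i at [3, 7] -> counters=[0,0,0,1,0,0,0,1,0,0,0,0]
Step 2: insert nh at [0, 5] -> counters=[1,0,0,1,0,1,0,1,0,0,0,0]
Step 3: insert wup at [2, 5] -> counters=[1,0,1,1,0,2,0,1,0,0,0,0]
Step 4: delete nh at [0, 5] -> counters=[0,0,1,1,0,1,0,1,0,0,0,0]
Step 5: delete wup at [2, 5] -> counters=[0,0,0,1,0,0,0,1,0,0,0,0]
Step 6: delete i at [3, 7] -> counters=[0,0,0,0,0,0,0,0,0,0,0,0]
Step 7: insert wup at [2, 5] -> counters=[0,0,1,0,0,1,0,0,0,0,0,0]
Step 8: insert wup at [2, 5] -> counters=[0,0,2,0,0,2,0,0,0,0,0,0]
Step 9: insert nh at [0, 5] -> counters=[1,0,2,0,0,3,0,0,0,0,0,0]
Final counters=[1,0,2,0,0,3,0,0,0,0,0,0] -> counters[7]=0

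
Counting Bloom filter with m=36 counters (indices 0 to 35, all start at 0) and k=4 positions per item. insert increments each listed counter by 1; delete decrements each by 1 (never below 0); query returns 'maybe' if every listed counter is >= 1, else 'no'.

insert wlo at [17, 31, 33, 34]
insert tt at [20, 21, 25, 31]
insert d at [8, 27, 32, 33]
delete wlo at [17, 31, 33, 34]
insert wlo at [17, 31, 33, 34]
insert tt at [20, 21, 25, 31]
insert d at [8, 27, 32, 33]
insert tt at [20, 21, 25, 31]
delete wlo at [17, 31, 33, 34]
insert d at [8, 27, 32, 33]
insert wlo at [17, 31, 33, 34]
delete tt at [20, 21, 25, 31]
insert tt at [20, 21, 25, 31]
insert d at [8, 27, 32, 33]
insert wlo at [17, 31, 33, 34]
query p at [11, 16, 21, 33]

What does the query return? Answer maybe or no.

Step 1: insert wlo at [17, 31, 33, 34] -> counters=[0,0,0,0,0,0,0,0,0,0,0,0,0,0,0,0,0,1,0,0,0,0,0,0,0,0,0,0,0,0,0,1,0,1,1,0]
Step 2: insert tt at [20, 21, 25, 31] -> counters=[0,0,0,0,0,0,0,0,0,0,0,0,0,0,0,0,0,1,0,0,1,1,0,0,0,1,0,0,0,0,0,2,0,1,1,0]
Step 3: insert d at [8, 27, 32, 33] -> counters=[0,0,0,0,0,0,0,0,1,0,0,0,0,0,0,0,0,1,0,0,1,1,0,0,0,1,0,1,0,0,0,2,1,2,1,0]
Step 4: delete wlo at [17, 31, 33, 34] -> counters=[0,0,0,0,0,0,0,0,1,0,0,0,0,0,0,0,0,0,0,0,1,1,0,0,0,1,0,1,0,0,0,1,1,1,0,0]
Step 5: insert wlo at [17, 31, 33, 34] -> counters=[0,0,0,0,0,0,0,0,1,0,0,0,0,0,0,0,0,1,0,0,1,1,0,0,0,1,0,1,0,0,0,2,1,2,1,0]
Step 6: insert tt at [20, 21, 25, 31] -> counters=[0,0,0,0,0,0,0,0,1,0,0,0,0,0,0,0,0,1,0,0,2,2,0,0,0,2,0,1,0,0,0,3,1,2,1,0]
Step 7: insert d at [8, 27, 32, 33] -> counters=[0,0,0,0,0,0,0,0,2,0,0,0,0,0,0,0,0,1,0,0,2,2,0,0,0,2,0,2,0,0,0,3,2,3,1,0]
Step 8: insert tt at [20, 21, 25, 31] -> counters=[0,0,0,0,0,0,0,0,2,0,0,0,0,0,0,0,0,1,0,0,3,3,0,0,0,3,0,2,0,0,0,4,2,3,1,0]
Step 9: delete wlo at [17, 31, 33, 34] -> counters=[0,0,0,0,0,0,0,0,2,0,0,0,0,0,0,0,0,0,0,0,3,3,0,0,0,3,0,2,0,0,0,3,2,2,0,0]
Step 10: insert d at [8, 27, 32, 33] -> counters=[0,0,0,0,0,0,0,0,3,0,0,0,0,0,0,0,0,0,0,0,3,3,0,0,0,3,0,3,0,0,0,3,3,3,0,0]
Step 11: insert wlo at [17, 31, 33, 34] -> counters=[0,0,0,0,0,0,0,0,3,0,0,0,0,0,0,0,0,1,0,0,3,3,0,0,0,3,0,3,0,0,0,4,3,4,1,0]
Step 12: delete tt at [20, 21, 25, 31] -> counters=[0,0,0,0,0,0,0,0,3,0,0,0,0,0,0,0,0,1,0,0,2,2,0,0,0,2,0,3,0,0,0,3,3,4,1,0]
Step 13: insert tt at [20, 21, 25, 31] -> counters=[0,0,0,0,0,0,0,0,3,0,0,0,0,0,0,0,0,1,0,0,3,3,0,0,0,3,0,3,0,0,0,4,3,4,1,0]
Step 14: insert d at [8, 27, 32, 33] -> counters=[0,0,0,0,0,0,0,0,4,0,0,0,0,0,0,0,0,1,0,0,3,3,0,0,0,3,0,4,0,0,0,4,4,5,1,0]
Step 15: insert wlo at [17, 31, 33, 34] -> counters=[0,0,0,0,0,0,0,0,4,0,0,0,0,0,0,0,0,2,0,0,3,3,0,0,0,3,0,4,0,0,0,5,4,6,2,0]
Query p: check counters[11]=0 counters[16]=0 counters[21]=3 counters[33]=6 -> no

Answer: no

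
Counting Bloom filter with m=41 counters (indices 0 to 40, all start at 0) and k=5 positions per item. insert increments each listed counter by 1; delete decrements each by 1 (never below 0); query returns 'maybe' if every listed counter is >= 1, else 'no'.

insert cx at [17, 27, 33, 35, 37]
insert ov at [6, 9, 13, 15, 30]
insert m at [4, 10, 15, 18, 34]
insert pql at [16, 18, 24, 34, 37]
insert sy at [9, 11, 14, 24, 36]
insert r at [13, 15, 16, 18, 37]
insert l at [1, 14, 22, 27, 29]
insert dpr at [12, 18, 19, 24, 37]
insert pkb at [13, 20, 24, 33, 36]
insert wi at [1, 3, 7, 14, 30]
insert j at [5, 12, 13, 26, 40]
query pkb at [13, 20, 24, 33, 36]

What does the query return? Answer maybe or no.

Answer: maybe

Derivation:
Step 1: insert cx at [17, 27, 33, 35, 37] -> counters=[0,0,0,0,0,0,0,0,0,0,0,0,0,0,0,0,0,1,0,0,0,0,0,0,0,0,0,1,0,0,0,0,0,1,0,1,0,1,0,0,0]
Step 2: insert ov at [6, 9, 13, 15, 30] -> counters=[0,0,0,0,0,0,1,0,0,1,0,0,0,1,0,1,0,1,0,0,0,0,0,0,0,0,0,1,0,0,1,0,0,1,0,1,0,1,0,0,0]
Step 3: insert m at [4, 10, 15, 18, 34] -> counters=[0,0,0,0,1,0,1,0,0,1,1,0,0,1,0,2,0,1,1,0,0,0,0,0,0,0,0,1,0,0,1,0,0,1,1,1,0,1,0,0,0]
Step 4: insert pql at [16, 18, 24, 34, 37] -> counters=[0,0,0,0,1,0,1,0,0,1,1,0,0,1,0,2,1,1,2,0,0,0,0,0,1,0,0,1,0,0,1,0,0,1,2,1,0,2,0,0,0]
Step 5: insert sy at [9, 11, 14, 24, 36] -> counters=[0,0,0,0,1,0,1,0,0,2,1,1,0,1,1,2,1,1,2,0,0,0,0,0,2,0,0,1,0,0,1,0,0,1,2,1,1,2,0,0,0]
Step 6: insert r at [13, 15, 16, 18, 37] -> counters=[0,0,0,0,1,0,1,0,0,2,1,1,0,2,1,3,2,1,3,0,0,0,0,0,2,0,0,1,0,0,1,0,0,1,2,1,1,3,0,0,0]
Step 7: insert l at [1, 14, 22, 27, 29] -> counters=[0,1,0,0,1,0,1,0,0,2,1,1,0,2,2,3,2,1,3,0,0,0,1,0,2,0,0,2,0,1,1,0,0,1,2,1,1,3,0,0,0]
Step 8: insert dpr at [12, 18, 19, 24, 37] -> counters=[0,1,0,0,1,0,1,0,0,2,1,1,1,2,2,3,2,1,4,1,0,0,1,0,3,0,0,2,0,1,1,0,0,1,2,1,1,4,0,0,0]
Step 9: insert pkb at [13, 20, 24, 33, 36] -> counters=[0,1,0,0,1,0,1,0,0,2,1,1,1,3,2,3,2,1,4,1,1,0,1,0,4,0,0,2,0,1,1,0,0,2,2,1,2,4,0,0,0]
Step 10: insert wi at [1, 3, 7, 14, 30] -> counters=[0,2,0,1,1,0,1,1,0,2,1,1,1,3,3,3,2,1,4,1,1,0,1,0,4,0,0,2,0,1,2,0,0,2,2,1,2,4,0,0,0]
Step 11: insert j at [5, 12, 13, 26, 40] -> counters=[0,2,0,1,1,1,1,1,0,2,1,1,2,4,3,3,2,1,4,1,1,0,1,0,4,0,1,2,0,1,2,0,0,2,2,1,2,4,0,0,1]
Query pkb: check counters[13]=4 counters[20]=1 counters[24]=4 counters[33]=2 counters[36]=2 -> maybe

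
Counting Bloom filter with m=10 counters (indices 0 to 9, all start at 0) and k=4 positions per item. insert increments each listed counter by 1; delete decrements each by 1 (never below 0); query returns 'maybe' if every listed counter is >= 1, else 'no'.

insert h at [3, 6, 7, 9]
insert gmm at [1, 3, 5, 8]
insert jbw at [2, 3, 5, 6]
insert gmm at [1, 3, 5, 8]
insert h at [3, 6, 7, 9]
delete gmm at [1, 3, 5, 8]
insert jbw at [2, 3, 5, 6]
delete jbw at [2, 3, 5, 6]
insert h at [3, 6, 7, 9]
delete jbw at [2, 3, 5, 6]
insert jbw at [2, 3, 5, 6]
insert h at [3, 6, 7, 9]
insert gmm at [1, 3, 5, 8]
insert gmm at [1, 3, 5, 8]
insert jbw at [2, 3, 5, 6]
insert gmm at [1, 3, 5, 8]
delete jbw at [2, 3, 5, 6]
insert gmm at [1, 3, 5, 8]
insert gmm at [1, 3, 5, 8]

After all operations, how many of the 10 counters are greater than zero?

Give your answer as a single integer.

Answer: 8

Derivation:
Step 1: insert h at [3, 6, 7, 9] -> counters=[0,0,0,1,0,0,1,1,0,1]
Step 2: insert gmm at [1, 3, 5, 8] -> counters=[0,1,0,2,0,1,1,1,1,1]
Step 3: insert jbw at [2, 3, 5, 6] -> counters=[0,1,1,3,0,2,2,1,1,1]
Step 4: insert gmm at [1, 3, 5, 8] -> counters=[0,2,1,4,0,3,2,1,2,1]
Step 5: insert h at [3, 6, 7, 9] -> counters=[0,2,1,5,0,3,3,2,2,2]
Step 6: delete gmm at [1, 3, 5, 8] -> counters=[0,1,1,4,0,2,3,2,1,2]
Step 7: insert jbw at [2, 3, 5, 6] -> counters=[0,1,2,5,0,3,4,2,1,2]
Step 8: delete jbw at [2, 3, 5, 6] -> counters=[0,1,1,4,0,2,3,2,1,2]
Step 9: insert h at [3, 6, 7, 9] -> counters=[0,1,1,5,0,2,4,3,1,3]
Step 10: delete jbw at [2, 3, 5, 6] -> counters=[0,1,0,4,0,1,3,3,1,3]
Step 11: insert jbw at [2, 3, 5, 6] -> counters=[0,1,1,5,0,2,4,3,1,3]
Step 12: insert h at [3, 6, 7, 9] -> counters=[0,1,1,6,0,2,5,4,1,4]
Step 13: insert gmm at [1, 3, 5, 8] -> counters=[0,2,1,7,0,3,5,4,2,4]
Step 14: insert gmm at [1, 3, 5, 8] -> counters=[0,3,1,8,0,4,5,4,3,4]
Step 15: insert jbw at [2, 3, 5, 6] -> counters=[0,3,2,9,0,5,6,4,3,4]
Step 16: insert gmm at [1, 3, 5, 8] -> counters=[0,4,2,10,0,6,6,4,4,4]
Step 17: delete jbw at [2, 3, 5, 6] -> counters=[0,4,1,9,0,5,5,4,4,4]
Step 18: insert gmm at [1, 3, 5, 8] -> counters=[0,5,1,10,0,6,5,4,5,4]
Step 19: insert gmm at [1, 3, 5, 8] -> counters=[0,6,1,11,0,7,5,4,6,4]
Final counters=[0,6,1,11,0,7,5,4,6,4] -> 8 nonzero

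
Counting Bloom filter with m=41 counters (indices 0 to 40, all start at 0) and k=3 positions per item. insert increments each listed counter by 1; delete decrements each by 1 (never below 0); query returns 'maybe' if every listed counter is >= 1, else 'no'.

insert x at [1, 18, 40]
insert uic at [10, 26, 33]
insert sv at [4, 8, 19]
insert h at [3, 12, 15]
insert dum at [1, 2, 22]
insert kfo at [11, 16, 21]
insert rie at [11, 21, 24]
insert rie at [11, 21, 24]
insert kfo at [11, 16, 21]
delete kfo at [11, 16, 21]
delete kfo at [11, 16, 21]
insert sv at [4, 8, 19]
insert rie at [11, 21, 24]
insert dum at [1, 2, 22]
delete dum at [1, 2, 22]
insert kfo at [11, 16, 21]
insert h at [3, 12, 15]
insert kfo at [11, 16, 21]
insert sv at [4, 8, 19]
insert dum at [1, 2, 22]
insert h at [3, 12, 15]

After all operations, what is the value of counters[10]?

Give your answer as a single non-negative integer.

Step 1: insert x at [1, 18, 40] -> counters=[0,1,0,0,0,0,0,0,0,0,0,0,0,0,0,0,0,0,1,0,0,0,0,0,0,0,0,0,0,0,0,0,0,0,0,0,0,0,0,0,1]
Step 2: insert uic at [10, 26, 33] -> counters=[0,1,0,0,0,0,0,0,0,0,1,0,0,0,0,0,0,0,1,0,0,0,0,0,0,0,1,0,0,0,0,0,0,1,0,0,0,0,0,0,1]
Step 3: insert sv at [4, 8, 19] -> counters=[0,1,0,0,1,0,0,0,1,0,1,0,0,0,0,0,0,0,1,1,0,0,0,0,0,0,1,0,0,0,0,0,0,1,0,0,0,0,0,0,1]
Step 4: insert h at [3, 12, 15] -> counters=[0,1,0,1,1,0,0,0,1,0,1,0,1,0,0,1,0,0,1,1,0,0,0,0,0,0,1,0,0,0,0,0,0,1,0,0,0,0,0,0,1]
Step 5: insert dum at [1, 2, 22] -> counters=[0,2,1,1,1,0,0,0,1,0,1,0,1,0,0,1,0,0,1,1,0,0,1,0,0,0,1,0,0,0,0,0,0,1,0,0,0,0,0,0,1]
Step 6: insert kfo at [11, 16, 21] -> counters=[0,2,1,1,1,0,0,0,1,0,1,1,1,0,0,1,1,0,1,1,0,1,1,0,0,0,1,0,0,0,0,0,0,1,0,0,0,0,0,0,1]
Step 7: insert rie at [11, 21, 24] -> counters=[0,2,1,1,1,0,0,0,1,0,1,2,1,0,0,1,1,0,1,1,0,2,1,0,1,0,1,0,0,0,0,0,0,1,0,0,0,0,0,0,1]
Step 8: insert rie at [11, 21, 24] -> counters=[0,2,1,1,1,0,0,0,1,0,1,3,1,0,0,1,1,0,1,1,0,3,1,0,2,0,1,0,0,0,0,0,0,1,0,0,0,0,0,0,1]
Step 9: insert kfo at [11, 16, 21] -> counters=[0,2,1,1,1,0,0,0,1,0,1,4,1,0,0,1,2,0,1,1,0,4,1,0,2,0,1,0,0,0,0,0,0,1,0,0,0,0,0,0,1]
Step 10: delete kfo at [11, 16, 21] -> counters=[0,2,1,1,1,0,0,0,1,0,1,3,1,0,0,1,1,0,1,1,0,3,1,0,2,0,1,0,0,0,0,0,0,1,0,0,0,0,0,0,1]
Step 11: delete kfo at [11, 16, 21] -> counters=[0,2,1,1,1,0,0,0,1,0,1,2,1,0,0,1,0,0,1,1,0,2,1,0,2,0,1,0,0,0,0,0,0,1,0,0,0,0,0,0,1]
Step 12: insert sv at [4, 8, 19] -> counters=[0,2,1,1,2,0,0,0,2,0,1,2,1,0,0,1,0,0,1,2,0,2,1,0,2,0,1,0,0,0,0,0,0,1,0,0,0,0,0,0,1]
Step 13: insert rie at [11, 21, 24] -> counters=[0,2,1,1,2,0,0,0,2,0,1,3,1,0,0,1,0,0,1,2,0,3,1,0,3,0,1,0,0,0,0,0,0,1,0,0,0,0,0,0,1]
Step 14: insert dum at [1, 2, 22] -> counters=[0,3,2,1,2,0,0,0,2,0,1,3,1,0,0,1,0,0,1,2,0,3,2,0,3,0,1,0,0,0,0,0,0,1,0,0,0,0,0,0,1]
Step 15: delete dum at [1, 2, 22] -> counters=[0,2,1,1,2,0,0,0,2,0,1,3,1,0,0,1,0,0,1,2,0,3,1,0,3,0,1,0,0,0,0,0,0,1,0,0,0,0,0,0,1]
Step 16: insert kfo at [11, 16, 21] -> counters=[0,2,1,1,2,0,0,0,2,0,1,4,1,0,0,1,1,0,1,2,0,4,1,0,3,0,1,0,0,0,0,0,0,1,0,0,0,0,0,0,1]
Step 17: insert h at [3, 12, 15] -> counters=[0,2,1,2,2,0,0,0,2,0,1,4,2,0,0,2,1,0,1,2,0,4,1,0,3,0,1,0,0,0,0,0,0,1,0,0,0,0,0,0,1]
Step 18: insert kfo at [11, 16, 21] -> counters=[0,2,1,2,2,0,0,0,2,0,1,5,2,0,0,2,2,0,1,2,0,5,1,0,3,0,1,0,0,0,0,0,0,1,0,0,0,0,0,0,1]
Step 19: insert sv at [4, 8, 19] -> counters=[0,2,1,2,3,0,0,0,3,0,1,5,2,0,0,2,2,0,1,3,0,5,1,0,3,0,1,0,0,0,0,0,0,1,0,0,0,0,0,0,1]
Step 20: insert dum at [1, 2, 22] -> counters=[0,3,2,2,3,0,0,0,3,0,1,5,2,0,0,2,2,0,1,3,0,5,2,0,3,0,1,0,0,0,0,0,0,1,0,0,0,0,0,0,1]
Step 21: insert h at [3, 12, 15] -> counters=[0,3,2,3,3,0,0,0,3,0,1,5,3,0,0,3,2,0,1,3,0,5,2,0,3,0,1,0,0,0,0,0,0,1,0,0,0,0,0,0,1]
Final counters=[0,3,2,3,3,0,0,0,3,0,1,5,3,0,0,3,2,0,1,3,0,5,2,0,3,0,1,0,0,0,0,0,0,1,0,0,0,0,0,0,1] -> counters[10]=1

Answer: 1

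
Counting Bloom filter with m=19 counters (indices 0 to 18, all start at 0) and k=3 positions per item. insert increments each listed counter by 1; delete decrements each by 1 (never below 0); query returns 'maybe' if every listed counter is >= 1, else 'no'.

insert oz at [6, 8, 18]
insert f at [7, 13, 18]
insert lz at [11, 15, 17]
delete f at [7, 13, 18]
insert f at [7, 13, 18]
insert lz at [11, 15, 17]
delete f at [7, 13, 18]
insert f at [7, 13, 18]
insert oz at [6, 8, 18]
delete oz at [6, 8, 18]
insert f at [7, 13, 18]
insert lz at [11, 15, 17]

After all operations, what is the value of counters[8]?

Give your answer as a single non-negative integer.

Step 1: insert oz at [6, 8, 18] -> counters=[0,0,0,0,0,0,1,0,1,0,0,0,0,0,0,0,0,0,1]
Step 2: insert f at [7, 13, 18] -> counters=[0,0,0,0,0,0,1,1,1,0,0,0,0,1,0,0,0,0,2]
Step 3: insert lz at [11, 15, 17] -> counters=[0,0,0,0,0,0,1,1,1,0,0,1,0,1,0,1,0,1,2]
Step 4: delete f at [7, 13, 18] -> counters=[0,0,0,0,0,0,1,0,1,0,0,1,0,0,0,1,0,1,1]
Step 5: insert f at [7, 13, 18] -> counters=[0,0,0,0,0,0,1,1,1,0,0,1,0,1,0,1,0,1,2]
Step 6: insert lz at [11, 15, 17] -> counters=[0,0,0,0,0,0,1,1,1,0,0,2,0,1,0,2,0,2,2]
Step 7: delete f at [7, 13, 18] -> counters=[0,0,0,0,0,0,1,0,1,0,0,2,0,0,0,2,0,2,1]
Step 8: insert f at [7, 13, 18] -> counters=[0,0,0,0,0,0,1,1,1,0,0,2,0,1,0,2,0,2,2]
Step 9: insert oz at [6, 8, 18] -> counters=[0,0,0,0,0,0,2,1,2,0,0,2,0,1,0,2,0,2,3]
Step 10: delete oz at [6, 8, 18] -> counters=[0,0,0,0,0,0,1,1,1,0,0,2,0,1,0,2,0,2,2]
Step 11: insert f at [7, 13, 18] -> counters=[0,0,0,0,0,0,1,2,1,0,0,2,0,2,0,2,0,2,3]
Step 12: insert lz at [11, 15, 17] -> counters=[0,0,0,0,0,0,1,2,1,0,0,3,0,2,0,3,0,3,3]
Final counters=[0,0,0,0,0,0,1,2,1,0,0,3,0,2,0,3,0,3,3] -> counters[8]=1

Answer: 1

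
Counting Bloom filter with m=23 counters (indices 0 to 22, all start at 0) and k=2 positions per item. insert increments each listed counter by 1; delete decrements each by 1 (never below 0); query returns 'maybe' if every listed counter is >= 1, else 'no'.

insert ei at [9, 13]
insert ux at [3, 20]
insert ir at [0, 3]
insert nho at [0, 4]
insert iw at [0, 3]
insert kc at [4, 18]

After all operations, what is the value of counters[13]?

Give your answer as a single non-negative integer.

Answer: 1

Derivation:
Step 1: insert ei at [9, 13] -> counters=[0,0,0,0,0,0,0,0,0,1,0,0,0,1,0,0,0,0,0,0,0,0,0]
Step 2: insert ux at [3, 20] -> counters=[0,0,0,1,0,0,0,0,0,1,0,0,0,1,0,0,0,0,0,0,1,0,0]
Step 3: insert ir at [0, 3] -> counters=[1,0,0,2,0,0,0,0,0,1,0,0,0,1,0,0,0,0,0,0,1,0,0]
Step 4: insert nho at [0, 4] -> counters=[2,0,0,2,1,0,0,0,0,1,0,0,0,1,0,0,0,0,0,0,1,0,0]
Step 5: insert iw at [0, 3] -> counters=[3,0,0,3,1,0,0,0,0,1,0,0,0,1,0,0,0,0,0,0,1,0,0]
Step 6: insert kc at [4, 18] -> counters=[3,0,0,3,2,0,0,0,0,1,0,0,0,1,0,0,0,0,1,0,1,0,0]
Final counters=[3,0,0,3,2,0,0,0,0,1,0,0,0,1,0,0,0,0,1,0,1,0,0] -> counters[13]=1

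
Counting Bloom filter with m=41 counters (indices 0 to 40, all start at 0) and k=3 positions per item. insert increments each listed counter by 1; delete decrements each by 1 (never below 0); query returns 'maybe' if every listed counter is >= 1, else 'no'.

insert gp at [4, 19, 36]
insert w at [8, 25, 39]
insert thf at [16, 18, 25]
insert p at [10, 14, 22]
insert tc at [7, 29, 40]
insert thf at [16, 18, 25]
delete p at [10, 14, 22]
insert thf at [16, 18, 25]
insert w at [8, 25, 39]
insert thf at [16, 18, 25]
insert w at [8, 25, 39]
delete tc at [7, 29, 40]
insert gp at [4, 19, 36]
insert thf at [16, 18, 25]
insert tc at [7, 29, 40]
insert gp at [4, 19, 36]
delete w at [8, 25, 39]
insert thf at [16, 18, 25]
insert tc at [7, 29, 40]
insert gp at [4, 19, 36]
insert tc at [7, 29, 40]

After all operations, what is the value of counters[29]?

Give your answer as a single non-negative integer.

Answer: 3

Derivation:
Step 1: insert gp at [4, 19, 36] -> counters=[0,0,0,0,1,0,0,0,0,0,0,0,0,0,0,0,0,0,0,1,0,0,0,0,0,0,0,0,0,0,0,0,0,0,0,0,1,0,0,0,0]
Step 2: insert w at [8, 25, 39] -> counters=[0,0,0,0,1,0,0,0,1,0,0,0,0,0,0,0,0,0,0,1,0,0,0,0,0,1,0,0,0,0,0,0,0,0,0,0,1,0,0,1,0]
Step 3: insert thf at [16, 18, 25] -> counters=[0,0,0,0,1,0,0,0,1,0,0,0,0,0,0,0,1,0,1,1,0,0,0,0,0,2,0,0,0,0,0,0,0,0,0,0,1,0,0,1,0]
Step 4: insert p at [10, 14, 22] -> counters=[0,0,0,0,1,0,0,0,1,0,1,0,0,0,1,0,1,0,1,1,0,0,1,0,0,2,0,0,0,0,0,0,0,0,0,0,1,0,0,1,0]
Step 5: insert tc at [7, 29, 40] -> counters=[0,0,0,0,1,0,0,1,1,0,1,0,0,0,1,0,1,0,1,1,0,0,1,0,0,2,0,0,0,1,0,0,0,0,0,0,1,0,0,1,1]
Step 6: insert thf at [16, 18, 25] -> counters=[0,0,0,0,1,0,0,1,1,0,1,0,0,0,1,0,2,0,2,1,0,0,1,0,0,3,0,0,0,1,0,0,0,0,0,0,1,0,0,1,1]
Step 7: delete p at [10, 14, 22] -> counters=[0,0,0,0,1,0,0,1,1,0,0,0,0,0,0,0,2,0,2,1,0,0,0,0,0,3,0,0,0,1,0,0,0,0,0,0,1,0,0,1,1]
Step 8: insert thf at [16, 18, 25] -> counters=[0,0,0,0,1,0,0,1,1,0,0,0,0,0,0,0,3,0,3,1,0,0,0,0,0,4,0,0,0,1,0,0,0,0,0,0,1,0,0,1,1]
Step 9: insert w at [8, 25, 39] -> counters=[0,0,0,0,1,0,0,1,2,0,0,0,0,0,0,0,3,0,3,1,0,0,0,0,0,5,0,0,0,1,0,0,0,0,0,0,1,0,0,2,1]
Step 10: insert thf at [16, 18, 25] -> counters=[0,0,0,0,1,0,0,1,2,0,0,0,0,0,0,0,4,0,4,1,0,0,0,0,0,6,0,0,0,1,0,0,0,0,0,0,1,0,0,2,1]
Step 11: insert w at [8, 25, 39] -> counters=[0,0,0,0,1,0,0,1,3,0,0,0,0,0,0,0,4,0,4,1,0,0,0,0,0,7,0,0,0,1,0,0,0,0,0,0,1,0,0,3,1]
Step 12: delete tc at [7, 29, 40] -> counters=[0,0,0,0,1,0,0,0,3,0,0,0,0,0,0,0,4,0,4,1,0,0,0,0,0,7,0,0,0,0,0,0,0,0,0,0,1,0,0,3,0]
Step 13: insert gp at [4, 19, 36] -> counters=[0,0,0,0,2,0,0,0,3,0,0,0,0,0,0,0,4,0,4,2,0,0,0,0,0,7,0,0,0,0,0,0,0,0,0,0,2,0,0,3,0]
Step 14: insert thf at [16, 18, 25] -> counters=[0,0,0,0,2,0,0,0,3,0,0,0,0,0,0,0,5,0,5,2,0,0,0,0,0,8,0,0,0,0,0,0,0,0,0,0,2,0,0,3,0]
Step 15: insert tc at [7, 29, 40] -> counters=[0,0,0,0,2,0,0,1,3,0,0,0,0,0,0,0,5,0,5,2,0,0,0,0,0,8,0,0,0,1,0,0,0,0,0,0,2,0,0,3,1]
Step 16: insert gp at [4, 19, 36] -> counters=[0,0,0,0,3,0,0,1,3,0,0,0,0,0,0,0,5,0,5,3,0,0,0,0,0,8,0,0,0,1,0,0,0,0,0,0,3,0,0,3,1]
Step 17: delete w at [8, 25, 39] -> counters=[0,0,0,0,3,0,0,1,2,0,0,0,0,0,0,0,5,0,5,3,0,0,0,0,0,7,0,0,0,1,0,0,0,0,0,0,3,0,0,2,1]
Step 18: insert thf at [16, 18, 25] -> counters=[0,0,0,0,3,0,0,1,2,0,0,0,0,0,0,0,6,0,6,3,0,0,0,0,0,8,0,0,0,1,0,0,0,0,0,0,3,0,0,2,1]
Step 19: insert tc at [7, 29, 40] -> counters=[0,0,0,0,3,0,0,2,2,0,0,0,0,0,0,0,6,0,6,3,0,0,0,0,0,8,0,0,0,2,0,0,0,0,0,0,3,0,0,2,2]
Step 20: insert gp at [4, 19, 36] -> counters=[0,0,0,0,4,0,0,2,2,0,0,0,0,0,0,0,6,0,6,4,0,0,0,0,0,8,0,0,0,2,0,0,0,0,0,0,4,0,0,2,2]
Step 21: insert tc at [7, 29, 40] -> counters=[0,0,0,0,4,0,0,3,2,0,0,0,0,0,0,0,6,0,6,4,0,0,0,0,0,8,0,0,0,3,0,0,0,0,0,0,4,0,0,2,3]
Final counters=[0,0,0,0,4,0,0,3,2,0,0,0,0,0,0,0,6,0,6,4,0,0,0,0,0,8,0,0,0,3,0,0,0,0,0,0,4,0,0,2,3] -> counters[29]=3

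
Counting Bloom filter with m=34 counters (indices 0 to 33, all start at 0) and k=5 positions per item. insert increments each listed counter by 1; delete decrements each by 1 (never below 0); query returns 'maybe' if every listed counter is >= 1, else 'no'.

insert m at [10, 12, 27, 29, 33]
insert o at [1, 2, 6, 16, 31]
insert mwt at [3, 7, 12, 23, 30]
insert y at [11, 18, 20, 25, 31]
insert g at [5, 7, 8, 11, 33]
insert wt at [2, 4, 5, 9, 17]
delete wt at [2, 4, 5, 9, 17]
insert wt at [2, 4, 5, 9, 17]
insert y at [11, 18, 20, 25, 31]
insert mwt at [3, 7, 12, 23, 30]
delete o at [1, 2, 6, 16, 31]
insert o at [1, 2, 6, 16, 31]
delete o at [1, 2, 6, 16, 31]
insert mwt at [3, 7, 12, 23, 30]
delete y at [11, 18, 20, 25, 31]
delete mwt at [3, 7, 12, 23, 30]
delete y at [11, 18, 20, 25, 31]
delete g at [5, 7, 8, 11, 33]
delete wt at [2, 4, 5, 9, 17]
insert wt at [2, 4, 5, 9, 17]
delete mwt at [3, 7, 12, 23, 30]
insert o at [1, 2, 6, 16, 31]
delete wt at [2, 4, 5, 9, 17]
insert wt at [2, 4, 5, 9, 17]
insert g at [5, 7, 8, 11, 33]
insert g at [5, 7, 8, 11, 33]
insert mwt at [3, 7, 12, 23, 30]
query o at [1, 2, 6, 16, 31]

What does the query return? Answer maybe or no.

Answer: maybe

Derivation:
Step 1: insert m at [10, 12, 27, 29, 33] -> counters=[0,0,0,0,0,0,0,0,0,0,1,0,1,0,0,0,0,0,0,0,0,0,0,0,0,0,0,1,0,1,0,0,0,1]
Step 2: insert o at [1, 2, 6, 16, 31] -> counters=[0,1,1,0,0,0,1,0,0,0,1,0,1,0,0,0,1,0,0,0,0,0,0,0,0,0,0,1,0,1,0,1,0,1]
Step 3: insert mwt at [3, 7, 12, 23, 30] -> counters=[0,1,1,1,0,0,1,1,0,0,1,0,2,0,0,0,1,0,0,0,0,0,0,1,0,0,0,1,0,1,1,1,0,1]
Step 4: insert y at [11, 18, 20, 25, 31] -> counters=[0,1,1,1,0,0,1,1,0,0,1,1,2,0,0,0,1,0,1,0,1,0,0,1,0,1,0,1,0,1,1,2,0,1]
Step 5: insert g at [5, 7, 8, 11, 33] -> counters=[0,1,1,1,0,1,1,2,1,0,1,2,2,0,0,0,1,0,1,0,1,0,0,1,0,1,0,1,0,1,1,2,0,2]
Step 6: insert wt at [2, 4, 5, 9, 17] -> counters=[0,1,2,1,1,2,1,2,1,1,1,2,2,0,0,0,1,1,1,0,1,0,0,1,0,1,0,1,0,1,1,2,0,2]
Step 7: delete wt at [2, 4, 5, 9, 17] -> counters=[0,1,1,1,0,1,1,2,1,0,1,2,2,0,0,0,1,0,1,0,1,0,0,1,0,1,0,1,0,1,1,2,0,2]
Step 8: insert wt at [2, 4, 5, 9, 17] -> counters=[0,1,2,1,1,2,1,2,1,1,1,2,2,0,0,0,1,1,1,0,1,0,0,1,0,1,0,1,0,1,1,2,0,2]
Step 9: insert y at [11, 18, 20, 25, 31] -> counters=[0,1,2,1,1,2,1,2,1,1,1,3,2,0,0,0,1,1,2,0,2,0,0,1,0,2,0,1,0,1,1,3,0,2]
Step 10: insert mwt at [3, 7, 12, 23, 30] -> counters=[0,1,2,2,1,2,1,3,1,1,1,3,3,0,0,0,1,1,2,0,2,0,0,2,0,2,0,1,0,1,2,3,0,2]
Step 11: delete o at [1, 2, 6, 16, 31] -> counters=[0,0,1,2,1,2,0,3,1,1,1,3,3,0,0,0,0,1,2,0,2,0,0,2,0,2,0,1,0,1,2,2,0,2]
Step 12: insert o at [1, 2, 6, 16, 31] -> counters=[0,1,2,2,1,2,1,3,1,1,1,3,3,0,0,0,1,1,2,0,2,0,0,2,0,2,0,1,0,1,2,3,0,2]
Step 13: delete o at [1, 2, 6, 16, 31] -> counters=[0,0,1,2,1,2,0,3,1,1,1,3,3,0,0,0,0,1,2,0,2,0,0,2,0,2,0,1,0,1,2,2,0,2]
Step 14: insert mwt at [3, 7, 12, 23, 30] -> counters=[0,0,1,3,1,2,0,4,1,1,1,3,4,0,0,0,0,1,2,0,2,0,0,3,0,2,0,1,0,1,3,2,0,2]
Step 15: delete y at [11, 18, 20, 25, 31] -> counters=[0,0,1,3,1,2,0,4,1,1,1,2,4,0,0,0,0,1,1,0,1,0,0,3,0,1,0,1,0,1,3,1,0,2]
Step 16: delete mwt at [3, 7, 12, 23, 30] -> counters=[0,0,1,2,1,2,0,3,1,1,1,2,3,0,0,0,0,1,1,0,1,0,0,2,0,1,0,1,0,1,2,1,0,2]
Step 17: delete y at [11, 18, 20, 25, 31] -> counters=[0,0,1,2,1,2,0,3,1,1,1,1,3,0,0,0,0,1,0,0,0,0,0,2,0,0,0,1,0,1,2,0,0,2]
Step 18: delete g at [5, 7, 8, 11, 33] -> counters=[0,0,1,2,1,1,0,2,0,1,1,0,3,0,0,0,0,1,0,0,0,0,0,2,0,0,0,1,0,1,2,0,0,1]
Step 19: delete wt at [2, 4, 5, 9, 17] -> counters=[0,0,0,2,0,0,0,2,0,0,1,0,3,0,0,0,0,0,0,0,0,0,0,2,0,0,0,1,0,1,2,0,0,1]
Step 20: insert wt at [2, 4, 5, 9, 17] -> counters=[0,0,1,2,1,1,0,2,0,1,1,0,3,0,0,0,0,1,0,0,0,0,0,2,0,0,0,1,0,1,2,0,0,1]
Step 21: delete mwt at [3, 7, 12, 23, 30] -> counters=[0,0,1,1,1,1,0,1,0,1,1,0,2,0,0,0,0,1,0,0,0,0,0,1,0,0,0,1,0,1,1,0,0,1]
Step 22: insert o at [1, 2, 6, 16, 31] -> counters=[0,1,2,1,1,1,1,1,0,1,1,0,2,0,0,0,1,1,0,0,0,0,0,1,0,0,0,1,0,1,1,1,0,1]
Step 23: delete wt at [2, 4, 5, 9, 17] -> counters=[0,1,1,1,0,0,1,1,0,0,1,0,2,0,0,0,1,0,0,0,0,0,0,1,0,0,0,1,0,1,1,1,0,1]
Step 24: insert wt at [2, 4, 5, 9, 17] -> counters=[0,1,2,1,1,1,1,1,0,1,1,0,2,0,0,0,1,1,0,0,0,0,0,1,0,0,0,1,0,1,1,1,0,1]
Step 25: insert g at [5, 7, 8, 11, 33] -> counters=[0,1,2,1,1,2,1,2,1,1,1,1,2,0,0,0,1,1,0,0,0,0,0,1,0,0,0,1,0,1,1,1,0,2]
Step 26: insert g at [5, 7, 8, 11, 33] -> counters=[0,1,2,1,1,3,1,3,2,1,1,2,2,0,0,0,1,1,0,0,0,0,0,1,0,0,0,1,0,1,1,1,0,3]
Step 27: insert mwt at [3, 7, 12, 23, 30] -> counters=[0,1,2,2,1,3,1,4,2,1,1,2,3,0,0,0,1,1,0,0,0,0,0,2,0,0,0,1,0,1,2,1,0,3]
Query o: check counters[1]=1 counters[2]=2 counters[6]=1 counters[16]=1 counters[31]=1 -> maybe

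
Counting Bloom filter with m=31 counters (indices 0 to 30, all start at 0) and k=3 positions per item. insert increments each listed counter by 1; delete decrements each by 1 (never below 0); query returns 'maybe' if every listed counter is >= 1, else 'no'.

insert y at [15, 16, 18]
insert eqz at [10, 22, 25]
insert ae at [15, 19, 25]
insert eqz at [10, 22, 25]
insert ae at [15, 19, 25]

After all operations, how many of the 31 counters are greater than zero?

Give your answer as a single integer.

Answer: 7

Derivation:
Step 1: insert y at [15, 16, 18] -> counters=[0,0,0,0,0,0,0,0,0,0,0,0,0,0,0,1,1,0,1,0,0,0,0,0,0,0,0,0,0,0,0]
Step 2: insert eqz at [10, 22, 25] -> counters=[0,0,0,0,0,0,0,0,0,0,1,0,0,0,0,1,1,0,1,0,0,0,1,0,0,1,0,0,0,0,0]
Step 3: insert ae at [15, 19, 25] -> counters=[0,0,0,0,0,0,0,0,0,0,1,0,0,0,0,2,1,0,1,1,0,0,1,0,0,2,0,0,0,0,0]
Step 4: insert eqz at [10, 22, 25] -> counters=[0,0,0,0,0,0,0,0,0,0,2,0,0,0,0,2,1,0,1,1,0,0,2,0,0,3,0,0,0,0,0]
Step 5: insert ae at [15, 19, 25] -> counters=[0,0,0,0,0,0,0,0,0,0,2,0,0,0,0,3,1,0,1,2,0,0,2,0,0,4,0,0,0,0,0]
Final counters=[0,0,0,0,0,0,0,0,0,0,2,0,0,0,0,3,1,0,1,2,0,0,2,0,0,4,0,0,0,0,0] -> 7 nonzero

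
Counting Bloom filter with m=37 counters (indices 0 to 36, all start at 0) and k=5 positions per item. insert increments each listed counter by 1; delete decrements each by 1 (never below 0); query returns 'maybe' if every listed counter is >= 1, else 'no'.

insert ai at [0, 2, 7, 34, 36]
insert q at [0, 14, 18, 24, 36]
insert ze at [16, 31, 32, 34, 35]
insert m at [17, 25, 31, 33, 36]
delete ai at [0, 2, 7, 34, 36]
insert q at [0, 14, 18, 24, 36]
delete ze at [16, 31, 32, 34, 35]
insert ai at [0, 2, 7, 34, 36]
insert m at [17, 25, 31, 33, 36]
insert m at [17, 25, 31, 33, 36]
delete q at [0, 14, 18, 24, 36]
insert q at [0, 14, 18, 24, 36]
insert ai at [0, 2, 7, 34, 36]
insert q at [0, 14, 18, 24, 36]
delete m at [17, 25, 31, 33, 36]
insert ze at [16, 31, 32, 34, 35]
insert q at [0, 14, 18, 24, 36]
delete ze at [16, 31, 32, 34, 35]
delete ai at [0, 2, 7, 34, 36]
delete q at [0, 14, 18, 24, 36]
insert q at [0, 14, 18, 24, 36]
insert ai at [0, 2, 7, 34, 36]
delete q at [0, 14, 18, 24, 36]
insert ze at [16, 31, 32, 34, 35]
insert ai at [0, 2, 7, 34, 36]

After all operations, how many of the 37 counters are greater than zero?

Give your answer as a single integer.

Step 1: insert ai at [0, 2, 7, 34, 36] -> counters=[1,0,1,0,0,0,0,1,0,0,0,0,0,0,0,0,0,0,0,0,0,0,0,0,0,0,0,0,0,0,0,0,0,0,1,0,1]
Step 2: insert q at [0, 14, 18, 24, 36] -> counters=[2,0,1,0,0,0,0,1,0,0,0,0,0,0,1,0,0,0,1,0,0,0,0,0,1,0,0,0,0,0,0,0,0,0,1,0,2]
Step 3: insert ze at [16, 31, 32, 34, 35] -> counters=[2,0,1,0,0,0,0,1,0,0,0,0,0,0,1,0,1,0,1,0,0,0,0,0,1,0,0,0,0,0,0,1,1,0,2,1,2]
Step 4: insert m at [17, 25, 31, 33, 36] -> counters=[2,0,1,0,0,0,0,1,0,0,0,0,0,0,1,0,1,1,1,0,0,0,0,0,1,1,0,0,0,0,0,2,1,1,2,1,3]
Step 5: delete ai at [0, 2, 7, 34, 36] -> counters=[1,0,0,0,0,0,0,0,0,0,0,0,0,0,1,0,1,1,1,0,0,0,0,0,1,1,0,0,0,0,0,2,1,1,1,1,2]
Step 6: insert q at [0, 14, 18, 24, 36] -> counters=[2,0,0,0,0,0,0,0,0,0,0,0,0,0,2,0,1,1,2,0,0,0,0,0,2,1,0,0,0,0,0,2,1,1,1,1,3]
Step 7: delete ze at [16, 31, 32, 34, 35] -> counters=[2,0,0,0,0,0,0,0,0,0,0,0,0,0,2,0,0,1,2,0,0,0,0,0,2,1,0,0,0,0,0,1,0,1,0,0,3]
Step 8: insert ai at [0, 2, 7, 34, 36] -> counters=[3,0,1,0,0,0,0,1,0,0,0,0,0,0,2,0,0,1,2,0,0,0,0,0,2,1,0,0,0,0,0,1,0,1,1,0,4]
Step 9: insert m at [17, 25, 31, 33, 36] -> counters=[3,0,1,0,0,0,0,1,0,0,0,0,0,0,2,0,0,2,2,0,0,0,0,0,2,2,0,0,0,0,0,2,0,2,1,0,5]
Step 10: insert m at [17, 25, 31, 33, 36] -> counters=[3,0,1,0,0,0,0,1,0,0,0,0,0,0,2,0,0,3,2,0,0,0,0,0,2,3,0,0,0,0,0,3,0,3,1,0,6]
Step 11: delete q at [0, 14, 18, 24, 36] -> counters=[2,0,1,0,0,0,0,1,0,0,0,0,0,0,1,0,0,3,1,0,0,0,0,0,1,3,0,0,0,0,0,3,0,3,1,0,5]
Step 12: insert q at [0, 14, 18, 24, 36] -> counters=[3,0,1,0,0,0,0,1,0,0,0,0,0,0,2,0,0,3,2,0,0,0,0,0,2,3,0,0,0,0,0,3,0,3,1,0,6]
Step 13: insert ai at [0, 2, 7, 34, 36] -> counters=[4,0,2,0,0,0,0,2,0,0,0,0,0,0,2,0,0,3,2,0,0,0,0,0,2,3,0,0,0,0,0,3,0,3,2,0,7]
Step 14: insert q at [0, 14, 18, 24, 36] -> counters=[5,0,2,0,0,0,0,2,0,0,0,0,0,0,3,0,0,3,3,0,0,0,0,0,3,3,0,0,0,0,0,3,0,3,2,0,8]
Step 15: delete m at [17, 25, 31, 33, 36] -> counters=[5,0,2,0,0,0,0,2,0,0,0,0,0,0,3,0,0,2,3,0,0,0,0,0,3,2,0,0,0,0,0,2,0,2,2,0,7]
Step 16: insert ze at [16, 31, 32, 34, 35] -> counters=[5,0,2,0,0,0,0,2,0,0,0,0,0,0,3,0,1,2,3,0,0,0,0,0,3,2,0,0,0,0,0,3,1,2,3,1,7]
Step 17: insert q at [0, 14, 18, 24, 36] -> counters=[6,0,2,0,0,0,0,2,0,0,0,0,0,0,4,0,1,2,4,0,0,0,0,0,4,2,0,0,0,0,0,3,1,2,3,1,8]
Step 18: delete ze at [16, 31, 32, 34, 35] -> counters=[6,0,2,0,0,0,0,2,0,0,0,0,0,0,4,0,0,2,4,0,0,0,0,0,4,2,0,0,0,0,0,2,0,2,2,0,8]
Step 19: delete ai at [0, 2, 7, 34, 36] -> counters=[5,0,1,0,0,0,0,1,0,0,0,0,0,0,4,0,0,2,4,0,0,0,0,0,4,2,0,0,0,0,0,2,0,2,1,0,7]
Step 20: delete q at [0, 14, 18, 24, 36] -> counters=[4,0,1,0,0,0,0,1,0,0,0,0,0,0,3,0,0,2,3,0,0,0,0,0,3,2,0,0,0,0,0,2,0,2,1,0,6]
Step 21: insert q at [0, 14, 18, 24, 36] -> counters=[5,0,1,0,0,0,0,1,0,0,0,0,0,0,4,0,0,2,4,0,0,0,0,0,4,2,0,0,0,0,0,2,0,2,1,0,7]
Step 22: insert ai at [0, 2, 7, 34, 36] -> counters=[6,0,2,0,0,0,0,2,0,0,0,0,0,0,4,0,0,2,4,0,0,0,0,0,4,2,0,0,0,0,0,2,0,2,2,0,8]
Step 23: delete q at [0, 14, 18, 24, 36] -> counters=[5,0,2,0,0,0,0,2,0,0,0,0,0,0,3,0,0,2,3,0,0,0,0,0,3,2,0,0,0,0,0,2,0,2,2,0,7]
Step 24: insert ze at [16, 31, 32, 34, 35] -> counters=[5,0,2,0,0,0,0,2,0,0,0,0,0,0,3,0,1,2,3,0,0,0,0,0,3,2,0,0,0,0,0,3,1,2,3,1,7]
Step 25: insert ai at [0, 2, 7, 34, 36] -> counters=[6,0,3,0,0,0,0,3,0,0,0,0,0,0,3,0,1,2,3,0,0,0,0,0,3,2,0,0,0,0,0,3,1,2,4,1,8]
Final counters=[6,0,3,0,0,0,0,3,0,0,0,0,0,0,3,0,1,2,3,0,0,0,0,0,3,2,0,0,0,0,0,3,1,2,4,1,8] -> 15 nonzero

Answer: 15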